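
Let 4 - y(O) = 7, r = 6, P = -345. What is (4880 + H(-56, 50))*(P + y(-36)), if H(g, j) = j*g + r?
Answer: -725928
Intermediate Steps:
y(O) = -3 (y(O) = 4 - 1*7 = 4 - 7 = -3)
H(g, j) = 6 + g*j (H(g, j) = j*g + 6 = g*j + 6 = 6 + g*j)
(4880 + H(-56, 50))*(P + y(-36)) = (4880 + (6 - 56*50))*(-345 - 3) = (4880 + (6 - 2800))*(-348) = (4880 - 2794)*(-348) = 2086*(-348) = -725928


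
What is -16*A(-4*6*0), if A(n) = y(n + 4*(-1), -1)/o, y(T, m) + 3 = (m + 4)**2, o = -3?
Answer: 32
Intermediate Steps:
y(T, m) = -3 + (4 + m)**2 (y(T, m) = -3 + (m + 4)**2 = -3 + (4 + m)**2)
A(n) = -2 (A(n) = (-3 + (4 - 1)**2)/(-3) = (-3 + 3**2)*(-1/3) = (-3 + 9)*(-1/3) = 6*(-1/3) = -2)
-16*A(-4*6*0) = -16*(-2) = 32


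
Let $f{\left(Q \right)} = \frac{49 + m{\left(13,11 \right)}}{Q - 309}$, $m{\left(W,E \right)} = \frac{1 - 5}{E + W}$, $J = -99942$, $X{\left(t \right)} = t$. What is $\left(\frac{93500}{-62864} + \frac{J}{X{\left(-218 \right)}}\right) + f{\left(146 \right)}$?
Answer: $\frac{382536459583}{837678516} \approx 456.66$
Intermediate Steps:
$m{\left(W,E \right)} = - \frac{4}{E + W}$
$f{\left(Q \right)} = \frac{293}{6 \left(-309 + Q\right)}$ ($f{\left(Q \right)} = \frac{49 - \frac{4}{11 + 13}}{Q - 309} = \frac{49 - \frac{4}{24}}{-309 + Q} = \frac{49 - \frac{1}{6}}{-309 + Q} = \frac{293}{6 \left(-309 + Q\right)}$)
$\left(\frac{93500}{-62864} + \frac{J}{X{\left(-218 \right)}}\right) + f{\left(146 \right)} = \left(\frac{93500}{-62864} - \frac{99942}{-218}\right) + \frac{293}{6 \left(-309 + 146\right)} = \left(93500 \left(- \frac{1}{62864}\right) - - \frac{49971}{109}\right) + \frac{293}{6 \left(-163\right)} = \left(- \frac{23375}{15716} + \frac{49971}{109}\right) + \frac{293}{6} \left(- \frac{1}{163}\right) = \frac{782796361}{1713044} - \frac{293}{978} = \frac{382536459583}{837678516}$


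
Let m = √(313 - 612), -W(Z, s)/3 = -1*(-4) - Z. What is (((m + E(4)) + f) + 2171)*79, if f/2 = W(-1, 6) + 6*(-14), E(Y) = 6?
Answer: 156341 + 79*I*√299 ≈ 1.5634e+5 + 1366.0*I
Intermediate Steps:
W(Z, s) = -12 + 3*Z (W(Z, s) = -3*(-1*(-4) - Z) = -3*(4 - Z) = -12 + 3*Z)
m = I*√299 (m = √(-299) = I*√299 ≈ 17.292*I)
f = -198 (f = 2*((-12 + 3*(-1)) + 6*(-14)) = 2*((-12 - 3) - 84) = 2*(-15 - 84) = 2*(-99) = -198)
(((m + E(4)) + f) + 2171)*79 = (((I*√299 + 6) - 198) + 2171)*79 = (((6 + I*√299) - 198) + 2171)*79 = ((-192 + I*√299) + 2171)*79 = (1979 + I*√299)*79 = 156341 + 79*I*√299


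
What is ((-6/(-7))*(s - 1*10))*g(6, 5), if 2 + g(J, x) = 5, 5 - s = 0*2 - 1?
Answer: -72/7 ≈ -10.286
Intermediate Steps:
s = 6 (s = 5 - (0*2 - 1) = 5 - (0 - 1) = 5 - 1*(-1) = 5 + 1 = 6)
g(J, x) = 3 (g(J, x) = -2 + 5 = 3)
((-6/(-7))*(s - 1*10))*g(6, 5) = ((-6/(-7))*(6 - 1*10))*3 = ((-6*(-1/7))*(6 - 10))*3 = ((6/7)*(-4))*3 = -24/7*3 = -72/7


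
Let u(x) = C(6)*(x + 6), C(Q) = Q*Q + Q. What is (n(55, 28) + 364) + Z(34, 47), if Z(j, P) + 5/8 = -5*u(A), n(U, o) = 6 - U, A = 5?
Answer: -15965/8 ≈ -1995.6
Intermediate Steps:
C(Q) = Q + Q² (C(Q) = Q² + Q = Q + Q²)
u(x) = 252 + 42*x (u(x) = (6*(1 + 6))*(x + 6) = (6*7)*(6 + x) = 42*(6 + x) = 252 + 42*x)
Z(j, P) = -18485/8 (Z(j, P) = -5/8 - 5*(252 + 42*5) = -5/8 - 5*(252 + 210) = -5/8 - 5*462 = -5/8 - 2310 = -18485/8)
(n(55, 28) + 364) + Z(34, 47) = ((6 - 1*55) + 364) - 18485/8 = ((6 - 55) + 364) - 18485/8 = (-49 + 364) - 18485/8 = 315 - 18485/8 = -15965/8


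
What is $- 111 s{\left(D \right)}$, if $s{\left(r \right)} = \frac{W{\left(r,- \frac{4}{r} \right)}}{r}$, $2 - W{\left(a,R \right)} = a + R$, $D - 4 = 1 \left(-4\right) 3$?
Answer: $\frac{2109}{16} \approx 131.81$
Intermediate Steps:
$D = -8$ ($D = 4 + 1 \left(-4\right) 3 = 4 - 12 = -8$)
$W{\left(a,R \right)} = 2 - R - a$ ($W{\left(a,R \right)} = 2 - \left(a + R\right) = 2 - \left(R + a\right) = 2 - R - a$)
$s{\left(r \right)} = \frac{2 - r + \frac{4}{r}}{r}$ ($s{\left(r \right)} = \frac{2 - - \frac{4}{r} - r}{r} = \frac{2 + \frac{4}{r} - r}{r} = \frac{2 - r + \frac{4}{r}}{r}$)
$- 111 s{\left(D \right)} = - 111 \frac{4 - 8 \left(2 - -8\right)}{64} = - 111 \frac{4 - 8 \left(2 + 8\right)}{64} = - 111 \frac{4 - 80}{64} = - 111 \cdot \frac{1}{64} \left(-76\right) = \left(-111\right) \left(- \frac{19}{16}\right) = \frac{2109}{16}$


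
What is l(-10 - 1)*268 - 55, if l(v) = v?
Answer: -3003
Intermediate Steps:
l(-10 - 1)*268 - 55 = (-10 - 1)*268 - 55 = -11*268 - 55 = -2948 - 55 = -3003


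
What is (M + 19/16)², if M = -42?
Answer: 426409/256 ≈ 1665.7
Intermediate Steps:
(M + 19/16)² = (-42 + 19/16)² = (-653/16)² = 426409/256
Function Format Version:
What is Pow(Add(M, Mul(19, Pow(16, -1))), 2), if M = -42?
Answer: Rational(426409, 256) ≈ 1665.7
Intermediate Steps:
Pow(Add(M, Mul(19, Pow(16, -1))), 2) = Pow(Add(-42, Mul(19, Pow(16, -1))), 2) = Pow(Add(-42, Mul(19, Rational(1, 16))), 2) = Pow(Add(-42, Rational(19, 16)), 2) = Pow(Rational(-653, 16), 2) = Rational(426409, 256)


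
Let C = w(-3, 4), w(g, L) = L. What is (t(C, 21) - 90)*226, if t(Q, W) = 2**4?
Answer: -16724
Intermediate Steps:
C = 4
t(Q, W) = 16
(t(C, 21) - 90)*226 = (16 - 90)*226 = -74*226 = -16724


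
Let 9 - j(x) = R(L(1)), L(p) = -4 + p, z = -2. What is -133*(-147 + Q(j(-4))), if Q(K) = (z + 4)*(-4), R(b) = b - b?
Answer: 20615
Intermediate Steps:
R(b) = 0
j(x) = 9 (j(x) = 9 - 1*0 = 9 + 0 = 9)
Q(K) = -8 (Q(K) = (-2 + 4)*(-4) = 2*(-4) = -8)
-133*(-147 + Q(j(-4))) = -133*(-147 - 8) = -133*(-155) = 20615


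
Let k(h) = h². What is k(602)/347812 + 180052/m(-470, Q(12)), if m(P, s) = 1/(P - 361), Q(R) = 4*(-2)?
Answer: -13010187062435/86953 ≈ -1.4962e+8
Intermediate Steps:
Q(R) = -8
m(P, s) = 1/(-361 + P)
k(602)/347812 + 180052/m(-470, Q(12)) = 602²/347812 + 180052/(1/(-361 - 470)) = 362404*(1/347812) + 180052/(1/(-831)) = 90601/86953 + 180052/(-1/831) = 90601/86953 + 180052*(-831) = 90601/86953 - 149623212 = -13010187062435/86953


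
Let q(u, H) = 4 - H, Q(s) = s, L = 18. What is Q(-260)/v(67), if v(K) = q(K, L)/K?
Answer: 8710/7 ≈ 1244.3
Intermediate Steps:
v(K) = -14/K (v(K) = (4 - 1*18)/K = (4 - 18)/K = -14/K)
Q(-260)/v(67) = -260/((-14/67)) = -260/((-14*1/67)) = -260/(-14/67) = -260*(-67/14) = 8710/7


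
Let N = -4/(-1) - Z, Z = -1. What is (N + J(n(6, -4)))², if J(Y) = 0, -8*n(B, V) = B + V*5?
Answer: 25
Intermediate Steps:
n(B, V) = -5*V/8 - B/8 (n(B, V) = -(B + V*5)/8 = -(B + 5*V)/8 = -5*V/8 - B/8)
N = 5 (N = -4/(-1) - 1*(-1) = -4*(-1) + 1 = 4 + 1 = 5)
(N + J(n(6, -4)))² = (5 + 0)² = 5² = 25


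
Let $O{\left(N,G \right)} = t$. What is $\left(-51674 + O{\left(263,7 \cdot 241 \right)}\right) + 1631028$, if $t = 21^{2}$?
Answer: $1579795$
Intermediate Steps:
$t = 441$
$O{\left(N,G \right)} = 441$
$\left(-51674 + O{\left(263,7 \cdot 241 \right)}\right) + 1631028 = \left(-51674 + 441\right) + 1631028 = -51233 + 1631028 = 1579795$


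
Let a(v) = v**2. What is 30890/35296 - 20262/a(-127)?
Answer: -108471371/284644592 ≈ -0.38108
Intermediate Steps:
30890/35296 - 20262/a(-127) = 30890/35296 - 20262/((-127)**2) = 30890*(1/35296) - 20262/16129 = 15445/17648 - 20262*1/16129 = 15445/17648 - 20262/16129 = -108471371/284644592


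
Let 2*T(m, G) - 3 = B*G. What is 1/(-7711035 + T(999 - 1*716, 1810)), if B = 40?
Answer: -2/15349667 ≈ -1.3030e-7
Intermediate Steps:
T(m, G) = 3/2 + 20*G (T(m, G) = 3/2 + (40*G)/2 = 3/2 + 20*G)
1/(-7711035 + T(999 - 1*716, 1810)) = 1/(-7711035 + (3/2 + 20*1810)) = 1/(-7711035 + (3/2 + 36200)) = 1/(-7711035 + 72403/2) = 1/(-15349667/2) = -2/15349667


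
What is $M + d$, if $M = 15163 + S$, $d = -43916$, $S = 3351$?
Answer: $-25402$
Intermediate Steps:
$M = 18514$ ($M = 15163 + 3351 = 18514$)
$M + d = 18514 - 43916 = -25402$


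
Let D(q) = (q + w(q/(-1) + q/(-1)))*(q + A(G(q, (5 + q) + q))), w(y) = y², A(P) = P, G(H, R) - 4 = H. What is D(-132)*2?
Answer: -36173280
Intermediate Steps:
G(H, R) = 4 + H
D(q) = (4 + 2*q)*(q + 4*q²) (D(q) = (q + (q/(-1) + q/(-1))²)*(q + (4 + q)) = (q + (q*(-1) + q*(-1))²)*(4 + 2*q) = (q + (-q - q)²)*(4 + 2*q) = (q + (-2*q)²)*(4 + 2*q) = (q + 4*q²)*(4 + 2*q) = (4 + 2*q)*(q + 4*q²))
D(-132)*2 = (2*(-132)*(2 + 4*(-132)² + 9*(-132)))*2 = (2*(-132)*(2 + 4*17424 - 1188))*2 = (2*(-132)*(2 + 69696 - 1188))*2 = (2*(-132)*68510)*2 = -18086640*2 = -36173280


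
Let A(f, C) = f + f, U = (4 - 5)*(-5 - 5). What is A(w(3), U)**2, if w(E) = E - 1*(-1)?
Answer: 64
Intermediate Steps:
w(E) = 1 + E (w(E) = E + 1 = 1 + E)
U = 10 (U = -1*(-10) = 10)
A(f, C) = 2*f
A(w(3), U)**2 = (2*(1 + 3))**2 = (2*4)**2 = 8**2 = 64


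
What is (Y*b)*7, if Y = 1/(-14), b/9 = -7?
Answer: 63/2 ≈ 31.500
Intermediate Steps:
b = -63 (b = 9*(-7) = -63)
Y = -1/14 ≈ -0.071429
(Y*b)*7 = -1/14*(-63)*7 = (9/2)*7 = 63/2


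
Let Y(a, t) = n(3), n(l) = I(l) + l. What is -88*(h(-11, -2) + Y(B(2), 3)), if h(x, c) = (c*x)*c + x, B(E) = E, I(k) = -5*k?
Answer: 5896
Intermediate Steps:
h(x, c) = x + x*c**2 (h(x, c) = x*c**2 + x = x + x*c**2)
n(l) = -4*l (n(l) = -5*l + l = -4*l)
Y(a, t) = -12 (Y(a, t) = -4*3 = -12)
-88*(h(-11, -2) + Y(B(2), 3)) = -88*(-11*(1 + (-2)**2) - 12) = -88*(-11*(1 + 4) - 12) = -88*(-11*5 - 12) = -88*(-55 - 12) = -88*(-67) = 5896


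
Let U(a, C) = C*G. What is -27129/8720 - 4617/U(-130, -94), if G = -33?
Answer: -20735733/4508240 ≈ -4.5995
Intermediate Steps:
U(a, C) = -33*C (U(a, C) = C*(-33) = -33*C)
-27129/8720 - 4617/U(-130, -94) = -27129/8720 - 4617/((-33*(-94))) = -27129*1/8720 - 4617/3102 = -27129/8720 - 4617*1/3102 = -27129/8720 - 1539/1034 = -20735733/4508240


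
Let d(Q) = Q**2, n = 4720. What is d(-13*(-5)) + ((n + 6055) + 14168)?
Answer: 29168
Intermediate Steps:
d(-13*(-5)) + ((n + 6055) + 14168) = (-13*(-5))**2 + ((4720 + 6055) + 14168) = 65**2 + (10775 + 14168) = 4225 + 24943 = 29168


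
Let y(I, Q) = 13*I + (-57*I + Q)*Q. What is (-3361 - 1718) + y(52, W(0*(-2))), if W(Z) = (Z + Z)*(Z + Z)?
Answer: -4403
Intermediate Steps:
W(Z) = 4*Z**2 (W(Z) = (2*Z)*(2*Z) = 4*Z**2)
y(I, Q) = 13*I + Q*(Q - 57*I) (y(I, Q) = 13*I + (Q - 57*I)*Q = 13*I + Q*(Q - 57*I))
(-3361 - 1718) + y(52, W(0*(-2))) = (-3361 - 1718) + ((4*(0*(-2))**2)**2 + 13*52 - 57*52*4*(0*(-2))**2) = -5079 + ((4*0**2)**2 + 676 - 57*52*4*0**2) = -5079 + ((4*0)**2 + 676 - 57*52*4*0) = -5079 + (0**2 + 676 - 57*52*0) = -5079 + (0 + 676 + 0) = -5079 + 676 = -4403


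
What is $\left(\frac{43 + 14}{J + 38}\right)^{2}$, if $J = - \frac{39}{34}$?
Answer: $\frac{3755844}{1570009} \approx 2.3922$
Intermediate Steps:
$J = - \frac{39}{34}$ ($J = \left(-39\right) \frac{1}{34} = - \frac{39}{34} \approx -1.1471$)
$\left(\frac{43 + 14}{J + 38}\right)^{2} = \left(\frac{43 + 14}{- \frac{39}{34} + 38}\right)^{2} = \left(\frac{57}{\frac{1253}{34}}\right)^{2} = \left(57 \cdot \frac{34}{1253}\right)^{2} = \left(\frac{1938}{1253}\right)^{2} = \frac{3755844}{1570009}$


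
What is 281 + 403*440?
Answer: 177601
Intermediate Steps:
281 + 403*440 = 281 + 177320 = 177601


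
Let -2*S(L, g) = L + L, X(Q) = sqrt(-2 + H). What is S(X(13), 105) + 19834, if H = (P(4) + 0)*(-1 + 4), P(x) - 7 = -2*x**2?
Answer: 19834 - I*sqrt(77) ≈ 19834.0 - 8.775*I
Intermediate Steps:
P(x) = 7 - 2*x**2
H = -75 (H = ((7 - 2*4**2) + 0)*(-1 + 4) = ((7 - 2*16) + 0)*3 = ((7 - 32) + 0)*3 = (-25 + 0)*3 = -25*3 = -75)
X(Q) = I*sqrt(77) (X(Q) = sqrt(-2 - 75) = sqrt(-77) = I*sqrt(77))
S(L, g) = -L (S(L, g) = -(L + L)/2 = -L)
S(X(13), 105) + 19834 = -I*sqrt(77) + 19834 = 19834 - I*sqrt(77)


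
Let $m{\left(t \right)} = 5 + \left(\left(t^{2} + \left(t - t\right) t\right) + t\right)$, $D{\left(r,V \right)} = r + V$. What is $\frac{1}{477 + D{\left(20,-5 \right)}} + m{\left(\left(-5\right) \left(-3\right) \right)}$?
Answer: $\frac{120541}{492} \approx 245.0$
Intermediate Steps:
$D{\left(r,V \right)} = V + r$
$m{\left(t \right)} = 5 + t + t^{2}$ ($m{\left(t \right)} = 5 + \left(\left(t^{2} + 0 t\right) + t\right) = 5 + \left(\left(t^{2} + 0\right) + t\right) = 5 + \left(t^{2} + t\right) = 5 + \left(t + t^{2}\right) = 5 + t + t^{2}$)
$\frac{1}{477 + D{\left(20,-5 \right)}} + m{\left(\left(-5\right) \left(-3\right) \right)} = \frac{1}{477 + \left(-5 + 20\right)} + \left(5 - -15 + \left(\left(-5\right) \left(-3\right)\right)^{2}\right) = \frac{1}{477 + 15} + \left(5 + 15 + 15^{2}\right) = \frac{1}{492} + \left(5 + 15 + 225\right) = \frac{1}{492} + 245 = \frac{120541}{492}$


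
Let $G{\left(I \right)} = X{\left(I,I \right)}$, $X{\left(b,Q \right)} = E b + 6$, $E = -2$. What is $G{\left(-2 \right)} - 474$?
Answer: $-464$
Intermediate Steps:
$X{\left(b,Q \right)} = 6 - 2 b$ ($X{\left(b,Q \right)} = - 2 b + 6 = 6 - 2 b$)
$G{\left(I \right)} = 6 - 2 I$
$G{\left(-2 \right)} - 474 = \left(6 - -4\right) - 474 = \left(6 + 4\right) - 474 = 10 - 474 = -464$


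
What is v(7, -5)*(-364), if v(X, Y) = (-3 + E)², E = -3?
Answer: -13104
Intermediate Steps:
v(X, Y) = 36 (v(X, Y) = (-3 - 3)² = (-6)² = 36)
v(7, -5)*(-364) = 36*(-364) = -13104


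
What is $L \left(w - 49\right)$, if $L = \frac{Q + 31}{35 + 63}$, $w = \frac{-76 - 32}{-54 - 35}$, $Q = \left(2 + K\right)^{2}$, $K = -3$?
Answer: $- \frac{68048}{4361} \approx -15.604$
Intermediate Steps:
$Q = 1$ ($Q = \left(2 - 3\right)^{2} = \left(-1\right)^{2} = 1$)
$w = \frac{108}{89}$ ($w = - \frac{108}{-89} = \left(-108\right) \left(- \frac{1}{89}\right) = \frac{108}{89} \approx 1.2135$)
$L = \frac{16}{49}$ ($L = \frac{1 + 31}{35 + 63} = \frac{32}{98} = 32 \cdot \frac{1}{98} = \frac{16}{49} \approx 0.32653$)
$L \left(w - 49\right) = \frac{16 \left(\frac{108}{89} - 49\right)}{49} = \frac{16}{49} \left(- \frac{4253}{89}\right) = - \frac{68048}{4361}$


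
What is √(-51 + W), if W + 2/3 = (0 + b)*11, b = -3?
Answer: I*√762/3 ≈ 9.2014*I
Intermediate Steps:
W = -101/3 (W = -⅔ + (0 - 3)*11 = -⅔ - 3*11 = -⅔ - 33 = -101/3 ≈ -33.667)
√(-51 + W) = √(-51 - 101/3) = √(-254/3) = I*√762/3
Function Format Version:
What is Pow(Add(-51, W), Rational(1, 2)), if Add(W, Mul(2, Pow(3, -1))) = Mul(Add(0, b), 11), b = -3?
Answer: Mul(Rational(1, 3), I, Pow(762, Rational(1, 2))) ≈ Mul(9.2014, I)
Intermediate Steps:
W = Rational(-101, 3) (W = Add(Rational(-2, 3), Mul(Add(0, -3), 11)) = Add(Rational(-2, 3), Mul(-3, 11)) = Add(Rational(-2, 3), -33) = Rational(-101, 3) ≈ -33.667)
Pow(Add(-51, W), Rational(1, 2)) = Pow(Add(-51, Rational(-101, 3)), Rational(1, 2)) = Pow(Rational(-254, 3), Rational(1, 2)) = Mul(Rational(1, 3), I, Pow(762, Rational(1, 2)))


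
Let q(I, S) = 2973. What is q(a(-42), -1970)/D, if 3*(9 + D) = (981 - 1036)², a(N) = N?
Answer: 8919/2998 ≈ 2.9750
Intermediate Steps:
D = 2998/3 (D = -9 + (981 - 1036)²/3 = -9 + (⅓)*(-55)² = -9 + (⅓)*3025 = -9 + 3025/3 = 2998/3 ≈ 999.33)
q(a(-42), -1970)/D = 2973/(2998/3) = 2973*(3/2998) = 8919/2998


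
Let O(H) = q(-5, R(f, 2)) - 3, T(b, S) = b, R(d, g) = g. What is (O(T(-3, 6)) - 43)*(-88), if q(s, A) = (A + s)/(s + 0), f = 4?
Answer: 19976/5 ≈ 3995.2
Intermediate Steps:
q(s, A) = (A + s)/s
O(H) = -12/5 (O(H) = (2 - 5)/(-5) - 3 = -⅕*(-3) - 3 = ⅗ - 3 = -12/5)
(O(T(-3, 6)) - 43)*(-88) = (-12/5 - 43)*(-88) = -227/5*(-88) = 19976/5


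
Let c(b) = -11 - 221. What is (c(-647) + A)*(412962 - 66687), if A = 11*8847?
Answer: 33618108375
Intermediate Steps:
A = 97317
c(b) = -232
(c(-647) + A)*(412962 - 66687) = (-232 + 97317)*(412962 - 66687) = 97085*346275 = 33618108375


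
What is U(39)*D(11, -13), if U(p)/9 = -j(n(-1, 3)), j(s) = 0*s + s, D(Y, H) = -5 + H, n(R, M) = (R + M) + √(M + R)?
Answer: 324 + 162*√2 ≈ 553.10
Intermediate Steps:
n(R, M) = M + R + √(M + R) (n(R, M) = (M + R) + √(M + R) = M + R + √(M + R))
j(s) = s (j(s) = 0 + s = s)
U(p) = -18 - 9*√2 (U(p) = 9*(-(3 - 1 + √(3 - 1))) = 9*(-(3 - 1 + √2)) = 9*(-(2 + √2)) = 9*(-2 - √2) = -18 - 9*√2)
U(39)*D(11, -13) = (-18 - 9*√2)*(-5 - 13) = (-18 - 9*√2)*(-18) = 324 + 162*√2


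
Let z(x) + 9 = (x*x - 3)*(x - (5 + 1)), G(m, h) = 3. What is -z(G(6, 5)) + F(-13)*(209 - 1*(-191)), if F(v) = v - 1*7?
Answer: -7973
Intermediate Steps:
F(v) = -7 + v (F(v) = v - 7 = -7 + v)
z(x) = -9 + (-6 + x)*(-3 + x²) (z(x) = -9 + (x*x - 3)*(x - (5 + 1)) = -9 + (x² - 3)*(x - 1*6) = -9 + (-3 + x²)*(x - 6) = -9 + (-3 + x²)*(-6 + x) = -9 + (-6 + x)*(-3 + x²))
-z(G(6, 5)) + F(-13)*(209 - 1*(-191)) = -(9 + 3³ - 6*3² - 3*3) + (-7 - 13)*(209 - 1*(-191)) = -(9 + 27 - 6*9 - 9) - 20*(209 + 191) = -(9 + 27 - 54 - 9) - 20*400 = -1*(-27) - 8000 = 27 - 8000 = -7973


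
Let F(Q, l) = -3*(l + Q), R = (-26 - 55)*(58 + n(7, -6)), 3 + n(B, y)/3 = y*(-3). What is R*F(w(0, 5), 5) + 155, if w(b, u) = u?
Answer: 250445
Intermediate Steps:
n(B, y) = -9 - 9*y (n(B, y) = -9 + 3*(y*(-3)) = -9 + 3*(-3*y) = -9 - 9*y)
R = -8343 (R = (-26 - 55)*(58 + (-9 - 9*(-6))) = -81*(58 + (-9 + 54)) = -81*(58 + 45) = -81*103 = -8343)
F(Q, l) = -3*Q - 3*l (F(Q, l) = -3*(Q + l) = -3*Q - 3*l)
R*F(w(0, 5), 5) + 155 = -8343*(-3*5 - 3*5) + 155 = -8343*(-15 - 15) + 155 = -8343*(-30) + 155 = 250290 + 155 = 250445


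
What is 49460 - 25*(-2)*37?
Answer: 51310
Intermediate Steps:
49460 - 25*(-2)*37 = 49460 - (-50)*37 = 49460 - 1*(-1850) = 49460 + 1850 = 51310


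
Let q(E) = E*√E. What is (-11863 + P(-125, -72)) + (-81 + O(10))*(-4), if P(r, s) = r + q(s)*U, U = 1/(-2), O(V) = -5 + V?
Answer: -11684 + 216*I*√2 ≈ -11684.0 + 305.47*I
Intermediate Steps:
q(E) = E^(3/2)
U = -½ ≈ -0.50000
P(r, s) = r - s^(3/2)/2 (P(r, s) = r + s^(3/2)*(-½) = r - s^(3/2)/2)
(-11863 + P(-125, -72)) + (-81 + O(10))*(-4) = (-11863 + (-125 - (-216)*I*√2)) + (-81 + (-5 + 10))*(-4) = (-11863 + (-125 - (-216)*I*√2)) + (-81 + 5)*(-4) = (-11863 + (-125 + 216*I*√2)) - 76*(-4) = (-11988 + 216*I*√2) + 304 = -11684 + 216*I*√2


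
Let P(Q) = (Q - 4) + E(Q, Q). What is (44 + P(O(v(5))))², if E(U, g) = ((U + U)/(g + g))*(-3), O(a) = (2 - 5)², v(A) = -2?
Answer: 2116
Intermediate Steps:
O(a) = 9 (O(a) = (-3)² = 9)
E(U, g) = -3*U/g (E(U, g) = ((2*U)/((2*g)))*(-3) = ((2*U)*(1/(2*g)))*(-3) = (U/g)*(-3) = -3*U/g)
P(Q) = -7 + Q (P(Q) = (Q - 4) - 3*Q/Q = (-4 + Q) - 3 = -7 + Q)
(44 + P(O(v(5))))² = (44 + (-7 + 9))² = (44 + 2)² = 46² = 2116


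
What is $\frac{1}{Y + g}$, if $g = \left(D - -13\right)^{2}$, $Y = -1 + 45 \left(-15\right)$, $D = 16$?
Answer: $\frac{1}{165} \approx 0.0060606$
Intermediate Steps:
$Y = -676$ ($Y = -1 - 675 = -676$)
$g = 841$ ($g = \left(16 - -13\right)^{2} = \left(16 + 13\right)^{2} = 29^{2} = 841$)
$\frac{1}{Y + g} = \frac{1}{-676 + 841} = \frac{1}{165}$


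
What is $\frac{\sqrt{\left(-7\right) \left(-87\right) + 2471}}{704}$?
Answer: $\frac{\sqrt{770}}{352} \approx 0.078832$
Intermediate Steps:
$\frac{\sqrt{\left(-7\right) \left(-87\right) + 2471}}{704} = \sqrt{609 + 2471} \cdot \frac{1}{704} = \sqrt{3080} \cdot \frac{1}{704} = 2 \sqrt{770} \cdot \frac{1}{704} = \frac{\sqrt{770}}{352}$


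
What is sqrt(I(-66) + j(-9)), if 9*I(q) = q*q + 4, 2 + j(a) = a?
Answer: sqrt(4261)/3 ≈ 21.759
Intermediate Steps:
j(a) = -2 + a
I(q) = 4/9 + q**2/9 (I(q) = (q*q + 4)/9 = (q**2 + 4)/9 = (4 + q**2)/9 = 4/9 + q**2/9)
sqrt(I(-66) + j(-9)) = sqrt((4/9 + (1/9)*(-66)**2) + (-2 - 9)) = sqrt((4/9 + (1/9)*4356) - 11) = sqrt((4/9 + 484) - 11) = sqrt(4360/9 - 11) = sqrt(4261/9) = sqrt(4261)/3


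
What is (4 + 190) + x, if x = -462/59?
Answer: 10984/59 ≈ 186.17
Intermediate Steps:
x = -462/59 (x = -462*1/59 = -462/59 ≈ -7.8305)
(4 + 190) + x = (4 + 190) - 462/59 = 194 - 462/59 = 10984/59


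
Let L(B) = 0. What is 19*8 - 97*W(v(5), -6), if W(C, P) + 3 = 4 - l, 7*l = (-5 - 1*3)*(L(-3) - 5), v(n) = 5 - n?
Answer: 4265/7 ≈ 609.29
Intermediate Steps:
l = 40/7 (l = ((-5 - 1*3)*(0 - 5))/7 = ((-5 - 3)*(-5))/7 = (-8*(-5))/7 = (⅐)*40 = 40/7 ≈ 5.7143)
W(C, P) = -33/7 (W(C, P) = -3 + (4 - 1*40/7) = -3 + (4 - 40/7) = -3 - 12/7 = -33/7)
19*8 - 97*W(v(5), -6) = 19*8 - 97*(-33/7) = 152 + 3201/7 = 4265/7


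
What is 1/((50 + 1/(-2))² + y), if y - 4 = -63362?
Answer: -4/243631 ≈ -1.6418e-5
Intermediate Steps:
y = -63358 (y = 4 - 63362 = -63358)
1/((50 + 1/(-2))² + y) = 1/((50 + 1/(-2))² - 63358) = 1/((50 + 1*(-½))² - 63358) = 1/((50 - ½)² - 63358) = 1/((99/2)² - 63358) = 1/(9801/4 - 63358) = 1/(-243631/4) = -4/243631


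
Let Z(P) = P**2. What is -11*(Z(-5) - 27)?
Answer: 22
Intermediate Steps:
-11*(Z(-5) - 27) = -11*((-5)**2 - 27) = -11*(25 - 27) = -11*(-2) = 22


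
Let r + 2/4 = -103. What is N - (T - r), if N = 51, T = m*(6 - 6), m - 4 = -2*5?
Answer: -105/2 ≈ -52.500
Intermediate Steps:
m = -6 (m = 4 - 2*5 = 4 - 10 = -6)
T = 0 (T = -6*(6 - 6) = -6*0 = 0)
r = -207/2 (r = -½ - 103 = -207/2 ≈ -103.50)
N - (T - r) = 51 - (0 - 1*(-207/2)) = 51 - (0 + 207/2) = 51 - 1*207/2 = 51 - 207/2 = -105/2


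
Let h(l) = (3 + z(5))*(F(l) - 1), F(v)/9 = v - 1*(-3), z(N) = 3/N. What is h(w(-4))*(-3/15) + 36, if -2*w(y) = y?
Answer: 108/25 ≈ 4.3200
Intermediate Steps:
w(y) = -y/2
F(v) = 27 + 9*v (F(v) = 9*(v - 1*(-3)) = 9*(v + 3) = 9*(3 + v) = 27 + 9*v)
h(l) = 468/5 + 162*l/5 (h(l) = (3 + 3/5)*((27 + 9*l) - 1) = (3 + 3*(⅕))*(26 + 9*l) = (3 + ⅗)*(26 + 9*l) = 18*(26 + 9*l)/5 = 468/5 + 162*l/5)
h(w(-4))*(-3/15) + 36 = (468/5 + 162*(-½*(-4))/5)*(-3/15) + 36 = (468/5 + (162/5)*2)*(-3*1/15) + 36 = (468/5 + 324/5)*(-⅕) + 36 = (792/5)*(-⅕) + 36 = -792/25 + 36 = 108/25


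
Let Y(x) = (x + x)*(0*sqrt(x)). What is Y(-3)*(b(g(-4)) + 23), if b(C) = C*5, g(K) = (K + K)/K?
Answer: 0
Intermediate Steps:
g(K) = 2 (g(K) = (2*K)/K = 2)
b(C) = 5*C
Y(x) = 0 (Y(x) = (2*x)*0 = 0)
Y(-3)*(b(g(-4)) + 23) = 0*(5*2 + 23) = 0*(10 + 23) = 0*33 = 0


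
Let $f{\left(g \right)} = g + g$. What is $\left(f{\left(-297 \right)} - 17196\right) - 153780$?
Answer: $-171570$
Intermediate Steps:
$f{\left(g \right)} = 2 g$
$\left(f{\left(-297 \right)} - 17196\right) - 153780 = \left(2 \left(-297\right) - 17196\right) - 153780 = \left(-594 + \left(-35391 + 18195\right)\right) - 153780 = \left(-594 - 17196\right) - 153780 = -17790 - 153780 = -171570$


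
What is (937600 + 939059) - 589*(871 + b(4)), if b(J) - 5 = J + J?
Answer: 1355983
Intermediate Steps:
b(J) = 5 + 2*J (b(J) = 5 + (J + J) = 5 + 2*J)
(937600 + 939059) - 589*(871 + b(4)) = (937600 + 939059) - 589*(871 + (5 + 2*4)) = 1876659 - 589*(871 + (5 + 8)) = 1876659 - 589*(871 + 13) = 1876659 - 589*884 = 1876659 - 520676 = 1355983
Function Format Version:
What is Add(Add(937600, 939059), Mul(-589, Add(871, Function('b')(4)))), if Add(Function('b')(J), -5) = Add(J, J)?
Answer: 1355983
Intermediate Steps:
Function('b')(J) = Add(5, Mul(2, J)) (Function('b')(J) = Add(5, Add(J, J)) = Add(5, Mul(2, J)))
Add(Add(937600, 939059), Mul(-589, Add(871, Function('b')(4)))) = Add(Add(937600, 939059), Mul(-589, Add(871, Add(5, Mul(2, 4))))) = Add(1876659, Mul(-589, Add(871, Add(5, 8)))) = Add(1876659, Mul(-589, Add(871, 13))) = Add(1876659, Mul(-589, 884)) = Add(1876659, -520676) = 1355983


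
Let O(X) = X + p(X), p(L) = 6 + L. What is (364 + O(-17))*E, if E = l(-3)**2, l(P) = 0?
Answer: 0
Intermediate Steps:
E = 0 (E = 0**2 = 0)
O(X) = 6 + 2*X (O(X) = X + (6 + X) = 6 + 2*X)
(364 + O(-17))*E = (364 + (6 + 2*(-17)))*0 = (364 + (6 - 34))*0 = (364 - 28)*0 = 336*0 = 0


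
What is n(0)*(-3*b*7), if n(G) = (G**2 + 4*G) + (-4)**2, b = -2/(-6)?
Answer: -112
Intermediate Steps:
b = 1/3 (b = -2*(-1/6) = 1/3 ≈ 0.33333)
n(G) = 16 + G**2 + 4*G (n(G) = (G**2 + 4*G) + 16 = 16 + G**2 + 4*G)
n(0)*(-3*b*7) = (16 + 0**2 + 4*0)*(-3*1/3*7) = (16 + 0 + 0)*(-1*7) = 16*(-7) = -112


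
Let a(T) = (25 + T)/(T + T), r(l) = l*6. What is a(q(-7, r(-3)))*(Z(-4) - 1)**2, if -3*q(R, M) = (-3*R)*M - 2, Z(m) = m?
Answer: 2275/152 ≈ 14.967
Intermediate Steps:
r(l) = 6*l
q(R, M) = 2/3 + M*R (q(R, M) = -((-3*R)*M - 2)/3 = -(-3*M*R - 2)/3 = -(-2 - 3*M*R)/3 = 2/3 + M*R)
a(T) = (25 + T)/(2*T) (a(T) = (25 + T)/((2*T)) = (25 + T)*(1/(2*T)) = (25 + T)/(2*T))
a(q(-7, r(-3)))*(Z(-4) - 1)**2 = ((25 + (2/3 + (6*(-3))*(-7)))/(2*(2/3 + (6*(-3))*(-7))))*(-4 - 1)**2 = ((25 + (2/3 - 18*(-7)))/(2*(2/3 - 18*(-7))))*(-5)**2 = ((25 + (2/3 + 126))/(2*(2/3 + 126)))*25 = ((25 + 380/3)/(2*(380/3)))*25 = ((1/2)*(3/380)*(455/3))*25 = (91/152)*25 = 2275/152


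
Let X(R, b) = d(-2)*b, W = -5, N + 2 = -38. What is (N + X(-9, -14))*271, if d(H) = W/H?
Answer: -20325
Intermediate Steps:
N = -40 (N = -2 - 38 = -40)
d(H) = -5/H
X(R, b) = 5*b/2 (X(R, b) = (-5/(-2))*b = (-5*(-½))*b = 5*b/2)
(N + X(-9, -14))*271 = (-40 + (5/2)*(-14))*271 = (-40 - 35)*271 = -75*271 = -20325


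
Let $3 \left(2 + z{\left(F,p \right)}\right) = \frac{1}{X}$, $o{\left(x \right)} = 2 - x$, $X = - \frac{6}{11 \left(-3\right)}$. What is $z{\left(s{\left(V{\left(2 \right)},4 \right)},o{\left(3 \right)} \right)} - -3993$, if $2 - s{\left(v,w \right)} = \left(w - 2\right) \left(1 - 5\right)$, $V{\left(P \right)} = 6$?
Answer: $\frac{23957}{6} \approx 3992.8$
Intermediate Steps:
$X = \frac{2}{11}$ ($X = - \frac{6}{-33} = \left(-6\right) \left(- \frac{1}{33}\right) = \frac{2}{11} \approx 0.18182$)
$s{\left(v,w \right)} = -6 + 4 w$ ($s{\left(v,w \right)} = 2 - \left(w - 2\right) \left(1 - 5\right) = 2 - \left(-2 + w\right) \left(-4\right) = 2 - \left(8 - 4 w\right) = 2 + \left(-8 + 4 w\right) = -6 + 4 w$)
$z{\left(F,p \right)} = - \frac{1}{6}$ ($z{\left(F,p \right)} = -2 + \frac{1}{3 \cdot \frac{2}{11}} = -2 + \frac{1}{3} \cdot \frac{11}{2} = -2 + \frac{11}{6} = - \frac{1}{6}$)
$z{\left(s{\left(V{\left(2 \right)},4 \right)},o{\left(3 \right)} \right)} - -3993 = - \frac{1}{6} - -3993 = - \frac{1}{6} + 3993 = \frac{23957}{6}$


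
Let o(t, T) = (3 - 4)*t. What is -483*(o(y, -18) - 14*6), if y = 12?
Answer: 46368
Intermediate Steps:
o(t, T) = -t
-483*(o(y, -18) - 14*6) = -483*(-1*12 - 14*6) = -483*(-12 - 84) = -483*(-96) = 46368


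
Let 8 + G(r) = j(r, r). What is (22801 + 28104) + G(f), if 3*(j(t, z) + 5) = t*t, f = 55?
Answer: 155701/3 ≈ 51900.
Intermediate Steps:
j(t, z) = -5 + t²/3 (j(t, z) = -5 + (t*t)/3 = -5 + t²/3)
G(r) = -13 + r²/3 (G(r) = -8 + (-5 + r²/3) = -13 + r²/3)
(22801 + 28104) + G(f) = (22801 + 28104) + (-13 + (⅓)*55²) = 50905 + (-13 + (⅓)*3025) = 50905 + (-13 + 3025/3) = 50905 + 2986/3 = 155701/3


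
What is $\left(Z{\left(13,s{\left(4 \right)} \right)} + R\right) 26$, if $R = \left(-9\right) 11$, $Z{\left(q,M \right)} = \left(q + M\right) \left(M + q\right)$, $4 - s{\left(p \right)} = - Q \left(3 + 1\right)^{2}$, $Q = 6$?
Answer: $329420$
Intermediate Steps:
$s{\left(p \right)} = 100$ ($s{\left(p \right)} = 4 - \left(-1\right) 6 \left(3 + 1\right)^{2} = 4 - - 6 \cdot 4^{2} = 4 - \left(-6\right) 16 = 4 - -96 = 4 + 96 = 100$)
$Z{\left(q,M \right)} = \left(M + q\right)^{2}$ ($Z{\left(q,M \right)} = \left(M + q\right) \left(M + q\right) = \left(M + q\right)^{2}$)
$R = -99$
$\left(Z{\left(13,s{\left(4 \right)} \right)} + R\right) 26 = \left(\left(100 + 13\right)^{2} - 99\right) 26 = \left(113^{2} - 99\right) 26 = \left(12769 - 99\right) 26 = 12670 \cdot 26 = 329420$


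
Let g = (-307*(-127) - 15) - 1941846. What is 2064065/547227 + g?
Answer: -1041300871879/547227 ≈ -1.9029e+6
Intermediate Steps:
g = -1902872 (g = (38989 - 15) - 1941846 = 38974 - 1941846 = -1902872)
2064065/547227 + g = 2064065/547227 - 1902872 = -1041300871879/547227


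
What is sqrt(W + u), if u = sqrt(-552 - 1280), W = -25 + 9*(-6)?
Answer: sqrt(-79 + 2*I*sqrt(458)) ≈ 2.3292 + 9.1883*I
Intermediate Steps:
W = -79 (W = -25 - 54 = -79)
u = 2*I*sqrt(458) (u = sqrt(-1832) = 2*I*sqrt(458) ≈ 42.802*I)
sqrt(W + u) = sqrt(-79 + 2*I*sqrt(458))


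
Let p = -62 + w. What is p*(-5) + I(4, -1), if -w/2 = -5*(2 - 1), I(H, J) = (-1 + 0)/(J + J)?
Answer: 521/2 ≈ 260.50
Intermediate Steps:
I(H, J) = -1/(2*J)
w = 10 (w = -(-10)*(2 - 1) = -(-10) = -2*(-5) = 10)
p = -52 (p = -62 + 10 = -52)
p*(-5) + I(4, -1) = -52*(-5) - ½/(-1) = 260 - ½*(-1) = 260 + ½ = 521/2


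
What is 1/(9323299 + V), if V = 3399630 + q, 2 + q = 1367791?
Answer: 1/14090718 ≈ 7.0969e-8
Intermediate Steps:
q = 1367789 (q = -2 + 1367791 = 1367789)
V = 4767419 (V = 3399630 + 1367789 = 4767419)
1/(9323299 + V) = 1/(9323299 + 4767419) = 1/14090718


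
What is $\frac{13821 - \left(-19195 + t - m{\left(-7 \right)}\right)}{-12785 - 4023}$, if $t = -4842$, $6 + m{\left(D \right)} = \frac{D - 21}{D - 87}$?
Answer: $- \frac{889529}{394988} \approx -2.252$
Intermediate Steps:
$m{\left(D \right)} = -6 + \frac{-21 + D}{-87 + D}$ ($m{\left(D \right)} = -6 + \frac{D - 21}{D - 87} = -6 + \frac{-21 + D}{-87 + D}$)
$\frac{13821 - \left(-19195 + t - m{\left(-7 \right)}\right)}{-12785 - 4023} = \frac{13821 + \left(19195 - \left(-4842 - \frac{501 - -35}{-87 - 7}\right)\right)}{-12785 - 4023} = \frac{13821 + \left(19195 - \left(-4842 - \frac{501 + 35}{-94}\right)\right)}{-16808} = \left(13821 + \left(19195 - \left(-4842 - \left(- \frac{1}{94}\right) 536\right)\right)\right) \left(- \frac{1}{16808}\right) = \left(13821 + \left(19195 - \left(-4842 - - \frac{268}{47}\right)\right)\right) \left(- \frac{1}{16808}\right) = \left(13821 + \left(19195 - \left(-4842 + \frac{268}{47}\right)\right)\right) \left(- \frac{1}{16808}\right) = \left(13821 + \left(19195 - - \frac{227306}{47}\right)\right) \left(- \frac{1}{16808}\right) = \left(13821 + \left(19195 + \frac{227306}{47}\right)\right) \left(- \frac{1}{16808}\right) = \left(13821 + \frac{1129471}{47}\right) \left(- \frac{1}{16808}\right) = \frac{1779058}{47} \left(- \frac{1}{16808}\right) = - \frac{889529}{394988}$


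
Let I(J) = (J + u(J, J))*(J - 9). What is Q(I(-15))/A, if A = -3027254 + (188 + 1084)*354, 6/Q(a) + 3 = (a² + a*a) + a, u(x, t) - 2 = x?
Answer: -1/388192869757 ≈ -2.5760e-12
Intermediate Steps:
u(x, t) = 2 + x
I(J) = (-9 + J)*(2 + 2*J) (I(J) = (J + (2 + J))*(J - 9) = (2 + 2*J)*(-9 + J) = (-9 + J)*(2 + 2*J))
Q(a) = 6/(-3 + a + 2*a²) (Q(a) = 6/(-3 + ((a² + a*a) + a)) = 6/(-3 + ((a² + a²) + a)) = 6/(-3 + (2*a² + a)) = 6/(-3 + (a + 2*a²)) = 6/(-3 + a + 2*a²))
A = -2576966 (A = -3027254 + 1272*354 = -3027254 + 450288 = -2576966)
Q(I(-15))/A = (6/(-3 + (-18 - 16*(-15) + 2*(-15)²) + 2*(-18 - 16*(-15) + 2*(-15)²)²))/(-2576966) = (6/(-3 + (-18 + 240 + 2*225) + 2*(-18 + 240 + 2*225)²))*(-1/2576966) = (6/(-3 + (-18 + 240 + 450) + 2*(-18 + 240 + 450)²))*(-1/2576966) = (6/(-3 + 672 + 2*672²))*(-1/2576966) = (6/(-3 + 672 + 2*451584))*(-1/2576966) = (6/(-3 + 672 + 903168))*(-1/2576966) = (6/903837)*(-1/2576966) = (6*(1/903837))*(-1/2576966) = (2/301279)*(-1/2576966) = -1/388192869757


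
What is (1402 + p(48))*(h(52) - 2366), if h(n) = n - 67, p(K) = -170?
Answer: -2933392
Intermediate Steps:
h(n) = -67 + n
(1402 + p(48))*(h(52) - 2366) = (1402 - 170)*((-67 + 52) - 2366) = 1232*(-15 - 2366) = 1232*(-2381) = -2933392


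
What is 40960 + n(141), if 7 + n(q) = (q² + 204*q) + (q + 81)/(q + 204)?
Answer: 10303844/115 ≈ 89599.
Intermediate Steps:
n(q) = -7 + q² + 204*q + (81 + q)/(204 + q) (n(q) = -7 + ((q² + 204*q) + (q + 81)/(q + 204)) = -7 + ((q² + 204*q) + (81 + q)/(204 + q)) = -7 + (q² + 204*q + (81 + q)/(204 + q)) = -7 + q² + 204*q + (81 + q)/(204 + q))
40960 + n(141) = 40960 + (-1347 + 141³ + 408*141² + 41610*141)/(204 + 141) = 40960 + (-1347 + 2803221 + 408*19881 + 5867010)/345 = 40960 + (-1347 + 2803221 + 8111448 + 5867010)/345 = 40960 + (1/345)*16780332 = 40960 + 5593444/115 = 10303844/115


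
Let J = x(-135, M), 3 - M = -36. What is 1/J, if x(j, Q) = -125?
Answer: -1/125 ≈ -0.0080000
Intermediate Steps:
M = 39 (M = 3 - 1*(-36) = 3 + 36 = 39)
J = -125
1/J = 1/(-125) = -1/125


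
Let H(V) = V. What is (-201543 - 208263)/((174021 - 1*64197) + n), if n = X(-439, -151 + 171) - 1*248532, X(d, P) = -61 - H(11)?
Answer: 7589/2570 ≈ 2.9529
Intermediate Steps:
X(d, P) = -72 (X(d, P) = -61 - 1*11 = -61 - 11 = -72)
n = -248604 (n = -72 - 1*248532 = -72 - 248532 = -248604)
(-201543 - 208263)/((174021 - 1*64197) + n) = (-201543 - 208263)/((174021 - 1*64197) - 248604) = -409806/((174021 - 64197) - 248604) = -409806/(109824 - 248604) = -409806/(-138780) = -409806*(-1/138780) = 7589/2570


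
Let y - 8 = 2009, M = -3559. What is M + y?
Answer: -1542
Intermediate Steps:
y = 2017 (y = 8 + 2009 = 2017)
M + y = -3559 + 2017 = -1542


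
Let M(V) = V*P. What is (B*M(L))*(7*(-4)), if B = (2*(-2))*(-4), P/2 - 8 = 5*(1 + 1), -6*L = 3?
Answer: 8064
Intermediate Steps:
L = -½ (L = -⅙*3 = -½ ≈ -0.50000)
P = 36 (P = 16 + 2*(5*(1 + 1)) = 16 + 2*(5*2) = 16 + 2*10 = 16 + 20 = 36)
M(V) = 36*V (M(V) = V*36 = 36*V)
B = 16 (B = -4*(-4) = 16)
(B*M(L))*(7*(-4)) = (16*(36*(-½)))*(7*(-4)) = (16*(-18))*(-28) = -288*(-28) = 8064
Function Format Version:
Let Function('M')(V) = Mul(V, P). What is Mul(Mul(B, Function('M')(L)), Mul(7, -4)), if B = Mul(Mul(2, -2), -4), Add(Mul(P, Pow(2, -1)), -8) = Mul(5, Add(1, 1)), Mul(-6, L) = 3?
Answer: 8064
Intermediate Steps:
L = Rational(-1, 2) (L = Mul(Rational(-1, 6), 3) = Rational(-1, 2) ≈ -0.50000)
P = 36 (P = Add(16, Mul(2, Mul(5, Add(1, 1)))) = Add(16, Mul(2, Mul(5, 2))) = Add(16, Mul(2, 10)) = Add(16, 20) = 36)
Function('M')(V) = Mul(36, V) (Function('M')(V) = Mul(V, 36) = Mul(36, V))
B = 16 (B = Mul(-4, -4) = 16)
Mul(Mul(B, Function('M')(L)), Mul(7, -4)) = Mul(Mul(16, Mul(36, Rational(-1, 2))), Mul(7, -4)) = Mul(Mul(16, -18), -28) = Mul(-288, -28) = 8064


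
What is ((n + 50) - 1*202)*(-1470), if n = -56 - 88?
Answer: 435120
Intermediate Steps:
n = -144
((n + 50) - 1*202)*(-1470) = ((-144 + 50) - 1*202)*(-1470) = (-94 - 202)*(-1470) = -296*(-1470) = 435120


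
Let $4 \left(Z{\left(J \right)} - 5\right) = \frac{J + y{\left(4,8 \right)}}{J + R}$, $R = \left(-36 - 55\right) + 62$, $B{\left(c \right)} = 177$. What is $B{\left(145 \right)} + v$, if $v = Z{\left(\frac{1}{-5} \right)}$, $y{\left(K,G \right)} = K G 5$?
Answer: $\frac{105489}{584} \approx 180.63$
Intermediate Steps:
$y{\left(K,G \right)} = 5 G K$ ($y{\left(K,G \right)} = G K 5 = 5 G K$)
$R = -29$ ($R = -91 + 62 = -29$)
$Z{\left(J \right)} = 5 + \frac{160 + J}{4 \left(-29 + J\right)}$ ($Z{\left(J \right)} = 5 + \frac{\left(J + 5 \cdot 8 \cdot 4\right) \frac{1}{J - 29}}{4} = 5 + \frac{\left(J + 160\right) \frac{1}{-29 + J}}{4} = 5 + \frac{\left(160 + J\right) \frac{1}{-29 + J}}{4} = 5 + \frac{\frac{1}{-29 + J} \left(160 + J\right)}{4} = 5 + \frac{160 + J}{4 \left(-29 + J\right)}$)
$v = \frac{2121}{584}$ ($v = \frac{21 \left(-20 + \frac{1}{-5}\right)}{4 \left(-29 + \frac{1}{-5}\right)} = \frac{21 \left(-20 - \frac{1}{5}\right)}{4 \left(-29 - \frac{1}{5}\right)} = \frac{21}{4} \frac{1}{- \frac{146}{5}} \left(- \frac{101}{5}\right) = \frac{21}{4} \left(- \frac{5}{146}\right) \left(- \frac{101}{5}\right) = \frac{2121}{584} \approx 3.6319$)
$B{\left(145 \right)} + v = 177 + \frac{2121}{584} = \frac{105489}{584}$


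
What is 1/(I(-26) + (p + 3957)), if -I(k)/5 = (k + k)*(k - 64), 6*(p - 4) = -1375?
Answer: -6/118009 ≈ -5.0844e-5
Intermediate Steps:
p = -1351/6 (p = 4 + (⅙)*(-1375) = 4 - 1375/6 = -1351/6 ≈ -225.17)
I(k) = -10*k*(-64 + k) (I(k) = -5*(k + k)*(k - 64) = -5*2*k*(-64 + k) = -10*k*(-64 + k))
1/(I(-26) + (p + 3957)) = 1/(10*(-26)*(64 - 1*(-26)) + (-1351/6 + 3957)) = 1/(10*(-26)*(64 + 26) + 22391/6) = 1/(10*(-26)*90 + 22391/6) = 1/(-23400 + 22391/6) = 1/(-118009/6) = -6/118009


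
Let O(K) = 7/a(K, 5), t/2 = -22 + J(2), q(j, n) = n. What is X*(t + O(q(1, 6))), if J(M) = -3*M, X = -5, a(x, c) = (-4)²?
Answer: 4445/16 ≈ 277.81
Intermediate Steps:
a(x, c) = 16
t = -56 (t = 2*(-22 - 3*2) = 2*(-22 - 6) = 2*(-28) = -56)
O(K) = 7/16
X*(t + O(q(1, 6))) = -5*(-56 + 7/16) = -5*(-889/16) = 4445/16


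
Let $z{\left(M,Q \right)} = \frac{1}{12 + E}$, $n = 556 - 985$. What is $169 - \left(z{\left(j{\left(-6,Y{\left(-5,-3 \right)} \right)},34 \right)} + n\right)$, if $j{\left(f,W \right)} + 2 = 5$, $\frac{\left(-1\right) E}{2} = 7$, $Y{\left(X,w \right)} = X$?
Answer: $\frac{1197}{2} \approx 598.5$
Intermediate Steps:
$E = -14$ ($E = \left(-2\right) 7 = -14$)
$n = -429$ ($n = 556 - 985 = -429$)
$j{\left(f,W \right)} = 3$ ($j{\left(f,W \right)} = -2 + 5 = 3$)
$z{\left(M,Q \right)} = - \frac{1}{2}$ ($z{\left(M,Q \right)} = \frac{1}{12 - 14} = \frac{1}{-2} = - \frac{1}{2}$)
$169 - \left(z{\left(j{\left(-6,Y{\left(-5,-3 \right)} \right)},34 \right)} + n\right) = 169 - \left(- \frac{1}{2} - 429\right) = 169 - - \frac{859}{2} = 169 + \frac{859}{2} = \frac{1197}{2}$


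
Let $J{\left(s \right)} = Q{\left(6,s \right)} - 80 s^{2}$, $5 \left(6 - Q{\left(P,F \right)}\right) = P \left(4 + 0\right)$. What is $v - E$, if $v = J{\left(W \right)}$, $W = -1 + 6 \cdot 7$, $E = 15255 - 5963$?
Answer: $- \frac{718854}{5} \approx -1.4377 \cdot 10^{5}$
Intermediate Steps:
$E = 9292$
$Q{\left(P,F \right)} = 6 - \frac{4 P}{5}$ ($Q{\left(P,F \right)} = 6 - \frac{P \left(4 + 0\right)}{5} = 6 - \frac{P 4}{5} = 6 - \frac{4 P}{5}$)
$W = 41$ ($W = -1 + 42 = 41$)
$J{\left(s \right)} = \frac{6}{5} - 80 s^{2}$ ($J{\left(s \right)} = \left(6 - \frac{24}{5}\right) - 80 s^{2} = \frac{6}{5} - 80 s^{2}$)
$v = - \frac{672394}{5}$ ($v = \frac{6}{5} - 80 \cdot 41^{2} = \frac{6}{5} - 134480 = - \frac{672394}{5} \approx -1.3448 \cdot 10^{5}$)
$v - E = - \frac{672394}{5} - 9292 = - \frac{718854}{5}$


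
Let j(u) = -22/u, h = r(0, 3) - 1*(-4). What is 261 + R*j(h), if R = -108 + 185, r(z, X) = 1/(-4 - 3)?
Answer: -4811/27 ≈ -178.19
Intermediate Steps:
r(z, X) = -1/7 (r(z, X) = 1/(-7) = -1/7)
h = 27/7 (h = -1/7 - 1*(-4) = -1/7 + 4 = 27/7 ≈ 3.8571)
R = 77
261 + R*j(h) = 261 + 77*(-22/27/7) = 261 + 77*(-22*7/27) = 261 + 77*(-154/27) = 261 - 11858/27 = -4811/27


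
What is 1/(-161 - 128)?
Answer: -1/289 ≈ -0.0034602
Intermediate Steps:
1/(-161 - 128) = 1/(-289) = -1/289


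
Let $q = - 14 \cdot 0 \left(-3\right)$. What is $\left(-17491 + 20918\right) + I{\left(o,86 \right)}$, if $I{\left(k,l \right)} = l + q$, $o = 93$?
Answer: $3513$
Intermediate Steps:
$q = 0$ ($q = \left(-14\right) 0 = 0$)
$I{\left(k,l \right)} = l$ ($I{\left(k,l \right)} = l + 0 = l$)
$\left(-17491 + 20918\right) + I{\left(o,86 \right)} = \left(-17491 + 20918\right) + 86 = 3427 + 86 = 3513$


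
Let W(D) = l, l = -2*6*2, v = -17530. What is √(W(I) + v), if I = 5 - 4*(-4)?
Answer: I*√17554 ≈ 132.49*I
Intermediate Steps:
I = 21 (I = 5 + 16 = 21)
l = -24 (l = -12*2 = -24)
W(D) = -24
√(W(I) + v) = √(-24 - 17530) = √(-17554) = I*√17554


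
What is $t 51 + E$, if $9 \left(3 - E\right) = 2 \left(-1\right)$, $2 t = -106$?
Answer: $- \frac{24298}{9} \approx -2699.8$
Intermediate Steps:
$t = -53$ ($t = \frac{1}{2} \left(-106\right) = -53$)
$E = \frac{29}{9}$ ($E = 3 - \frac{2 \left(-1\right)}{9} = 3 - - \frac{2}{9} = 3 + \frac{2}{9} = \frac{29}{9} \approx 3.2222$)
$t 51 + E = \left(-53\right) 51 + \frac{29}{9} = -2703 + \frac{29}{9} = - \frac{24298}{9}$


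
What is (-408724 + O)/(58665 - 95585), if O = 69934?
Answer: 33879/3692 ≈ 9.1763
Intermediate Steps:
(-408724 + O)/(58665 - 95585) = (-408724 + 69934)/(58665 - 95585) = -338790/(-36920) = -338790*(-1/36920) = 33879/3692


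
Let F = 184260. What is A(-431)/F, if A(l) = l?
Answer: -431/184260 ≈ -0.0023391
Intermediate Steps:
A(-431)/F = -431/184260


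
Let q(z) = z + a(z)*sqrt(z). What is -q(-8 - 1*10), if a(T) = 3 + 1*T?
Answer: 18 + 45*I*sqrt(2) ≈ 18.0 + 63.64*I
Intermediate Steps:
a(T) = 3 + T
q(z) = z + sqrt(z)*(3 + z) (q(z) = z + (3 + z)*sqrt(z) = z + sqrt(z)*(3 + z))
-q(-8 - 1*10) = -((-8 - 1*10) + sqrt(-8 - 1*10)*(3 + (-8 - 1*10))) = -((-8 - 10) + sqrt(-8 - 10)*(3 + (-8 - 10))) = -(-18 + sqrt(-18)*(3 - 18)) = -(-18 + (3*I*sqrt(2))*(-15)) = -(-18 - 45*I*sqrt(2)) = 18 + 45*I*sqrt(2)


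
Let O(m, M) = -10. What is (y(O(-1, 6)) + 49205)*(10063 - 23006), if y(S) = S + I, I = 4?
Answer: -636782657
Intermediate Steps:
y(S) = 4 + S (y(S) = S + 4 = 4 + S)
(y(O(-1, 6)) + 49205)*(10063 - 23006) = ((4 - 10) + 49205)*(10063 - 23006) = (-6 + 49205)*(-12943) = 49199*(-12943) = -636782657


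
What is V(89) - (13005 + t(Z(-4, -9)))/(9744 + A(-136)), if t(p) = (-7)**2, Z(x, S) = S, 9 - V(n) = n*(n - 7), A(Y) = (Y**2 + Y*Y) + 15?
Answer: -340781093/46751 ≈ -7289.3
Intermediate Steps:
A(Y) = 15 + 2*Y**2 (A(Y) = (Y**2 + Y**2) + 15 = 2*Y**2 + 15 = 15 + 2*Y**2)
V(n) = 9 - n*(-7 + n) (V(n) = 9 - n*(n - 7) = 9 - n*(-7 + n))
t(p) = 49
V(89) - (13005 + t(Z(-4, -9)))/(9744 + A(-136)) = (9 - 1*89**2 + 7*89) - (13005 + 49)/(9744 + (15 + 2*(-136)**2)) = (9 - 1*7921 + 623) - 13054/(9744 + (15 + 2*18496)) = (9 - 7921 + 623) - 13054/(9744 + (15 + 36992)) = -7289 - 13054/(9744 + 37007) = -7289 - 13054/46751 = -340781093/46751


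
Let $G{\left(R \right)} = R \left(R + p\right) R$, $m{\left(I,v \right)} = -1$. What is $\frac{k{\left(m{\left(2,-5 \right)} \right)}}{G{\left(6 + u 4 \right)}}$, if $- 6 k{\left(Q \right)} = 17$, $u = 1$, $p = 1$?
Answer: $- \frac{17}{6600} \approx -0.0025758$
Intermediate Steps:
$k{\left(Q \right)} = - \frac{17}{6}$ ($k{\left(Q \right)} = \left(- \frac{1}{6}\right) 17 = - \frac{17}{6}$)
$G{\left(R \right)} = R^{2} \left(1 + R\right)$ ($G{\left(R \right)} = R \left(R + 1\right) R = R \left(1 + R\right) R = R^{2} \left(1 + R\right)$)
$\frac{k{\left(m{\left(2,-5 \right)} \right)}}{G{\left(6 + u 4 \right)}} = - \frac{17}{6 \left(6 + 1 \cdot 4\right)^{2} \left(1 + \left(6 + 1 \cdot 4\right)\right)} = - \frac{17}{6 \left(6 + 4\right)^{2} \left(1 + \left(6 + 4\right)\right)} = - \frac{17}{6 \cdot 10^{2} \left(1 + 10\right)} = - \frac{17}{6 \cdot 100 \cdot 11} = - \frac{17}{6 \cdot 1100} = \left(- \frac{17}{6}\right) \frac{1}{1100} = - \frac{17}{6600}$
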